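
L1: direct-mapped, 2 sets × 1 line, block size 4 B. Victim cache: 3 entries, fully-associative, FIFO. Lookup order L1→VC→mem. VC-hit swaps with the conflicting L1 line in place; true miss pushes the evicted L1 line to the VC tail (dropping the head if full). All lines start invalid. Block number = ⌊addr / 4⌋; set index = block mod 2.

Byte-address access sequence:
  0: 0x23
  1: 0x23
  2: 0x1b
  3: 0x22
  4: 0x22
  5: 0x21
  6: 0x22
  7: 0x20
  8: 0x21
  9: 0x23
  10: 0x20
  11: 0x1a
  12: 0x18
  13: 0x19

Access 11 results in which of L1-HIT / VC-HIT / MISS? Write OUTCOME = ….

#0 0x23→b8/s0 MISS; vc=[]
#1 0x23→b8/s0 L1-HIT; vc=[]
#2 0x1b→b6/s0 MISS; vc=[8]
#3 0x22→b8/s0 VC-HIT; vc=[6]
#4 0x22→b8/s0 L1-HIT; vc=[6]
#5 0x21→b8/s0 L1-HIT; vc=[6]
#6 0x22→b8/s0 L1-HIT; vc=[6]
#7 0x20→b8/s0 L1-HIT; vc=[6]
#8 0x21→b8/s0 L1-HIT; vc=[6]
#9 0x23→b8/s0 L1-HIT; vc=[6]
#10 0x20→b8/s0 L1-HIT; vc=[6]
#11 0x1a→b6/s0 VC-HIT; vc=[8]
#12 0x18→b6/s0 L1-HIT; vc=[8]
#13 0x19→b6/s0 L1-HIT; vc=[8]

OUTCOME = VC-HIT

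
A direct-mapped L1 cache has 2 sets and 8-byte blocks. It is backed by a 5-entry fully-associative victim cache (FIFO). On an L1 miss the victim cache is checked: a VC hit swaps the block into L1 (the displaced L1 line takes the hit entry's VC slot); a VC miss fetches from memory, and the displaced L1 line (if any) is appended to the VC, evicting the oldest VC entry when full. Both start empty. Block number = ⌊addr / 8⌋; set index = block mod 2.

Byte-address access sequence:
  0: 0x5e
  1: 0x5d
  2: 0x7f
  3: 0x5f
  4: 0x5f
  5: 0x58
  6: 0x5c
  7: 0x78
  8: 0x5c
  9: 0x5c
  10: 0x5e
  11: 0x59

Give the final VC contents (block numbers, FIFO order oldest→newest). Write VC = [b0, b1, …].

#0 0x5e→b11/s1 MISS; vc=[]
#1 0x5d→b11/s1 L1-HIT; vc=[]
#2 0x7f→b15/s1 MISS; vc=[11]
#3 0x5f→b11/s1 VC-HIT; vc=[15]
#4 0x5f→b11/s1 L1-HIT; vc=[15]
#5 0x58→b11/s1 L1-HIT; vc=[15]
#6 0x5c→b11/s1 L1-HIT; vc=[15]
#7 0x78→b15/s1 VC-HIT; vc=[11]
#8 0x5c→b11/s1 VC-HIT; vc=[15]
#9 0x5c→b11/s1 L1-HIT; vc=[15]
#10 0x5e→b11/s1 L1-HIT; vc=[15]
#11 0x59→b11/s1 L1-HIT; vc=[15]

VC = [15]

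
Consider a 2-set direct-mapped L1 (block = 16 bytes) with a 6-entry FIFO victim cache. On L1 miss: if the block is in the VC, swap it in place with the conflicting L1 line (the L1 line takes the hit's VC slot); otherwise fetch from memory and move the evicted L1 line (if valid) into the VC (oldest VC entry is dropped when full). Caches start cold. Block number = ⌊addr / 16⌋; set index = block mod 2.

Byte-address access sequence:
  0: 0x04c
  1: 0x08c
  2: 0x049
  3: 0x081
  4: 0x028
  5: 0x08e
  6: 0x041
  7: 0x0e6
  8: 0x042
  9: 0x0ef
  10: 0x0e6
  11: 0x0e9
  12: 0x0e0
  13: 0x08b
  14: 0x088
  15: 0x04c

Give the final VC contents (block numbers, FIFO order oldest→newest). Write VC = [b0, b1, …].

VC = [14, 2, 8]

0: 0x4c (blk 4, set 0) → MISS  vc=[]
1: 0x8c (blk 8, set 0) → MISS  vc=[4]
2: 0x49 (blk 4, set 0) → VC-HIT  vc=[8]
3: 0x81 (blk 8, set 0) → VC-HIT  vc=[4]
4: 0x28 (blk 2, set 0) → MISS  vc=[4, 8]
5: 0x8e (blk 8, set 0) → VC-HIT  vc=[4, 2]
6: 0x41 (blk 4, set 0) → VC-HIT  vc=[8, 2]
7: 0xe6 (blk 14, set 0) → MISS  vc=[8, 2, 4]
8: 0x42 (blk 4, set 0) → VC-HIT  vc=[8, 2, 14]
9: 0xef (blk 14, set 0) → VC-HIT  vc=[8, 2, 4]
10: 0xe6 (blk 14, set 0) → L1-HIT  vc=[8, 2, 4]
11: 0xe9 (blk 14, set 0) → L1-HIT  vc=[8, 2, 4]
12: 0xe0 (blk 14, set 0) → L1-HIT  vc=[8, 2, 4]
13: 0x8b (blk 8, set 0) → VC-HIT  vc=[14, 2, 4]
14: 0x88 (blk 8, set 0) → L1-HIT  vc=[14, 2, 4]
15: 0x4c (blk 4, set 0) → VC-HIT  vc=[14, 2, 8]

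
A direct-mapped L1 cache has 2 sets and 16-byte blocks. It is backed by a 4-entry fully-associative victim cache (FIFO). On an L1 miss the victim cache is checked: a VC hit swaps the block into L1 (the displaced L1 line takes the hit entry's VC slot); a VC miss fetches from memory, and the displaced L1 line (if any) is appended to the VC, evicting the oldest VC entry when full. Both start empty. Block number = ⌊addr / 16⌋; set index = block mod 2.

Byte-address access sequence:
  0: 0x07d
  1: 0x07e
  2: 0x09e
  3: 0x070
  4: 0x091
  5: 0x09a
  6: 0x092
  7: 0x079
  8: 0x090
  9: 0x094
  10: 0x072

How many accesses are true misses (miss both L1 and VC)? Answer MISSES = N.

MISSES = 2

#0 0x7d→b7/s1 MISS; vc=[]
#1 0x7e→b7/s1 L1-HIT; vc=[]
#2 0x9e→b9/s1 MISS; vc=[7]
#3 0x70→b7/s1 VC-HIT; vc=[9]
#4 0x91→b9/s1 VC-HIT; vc=[7]
#5 0x9a→b9/s1 L1-HIT; vc=[7]
#6 0x92→b9/s1 L1-HIT; vc=[7]
#7 0x79→b7/s1 VC-HIT; vc=[9]
#8 0x90→b9/s1 VC-HIT; vc=[7]
#9 0x94→b9/s1 L1-HIT; vc=[7]
#10 0x72→b7/s1 VC-HIT; vc=[9]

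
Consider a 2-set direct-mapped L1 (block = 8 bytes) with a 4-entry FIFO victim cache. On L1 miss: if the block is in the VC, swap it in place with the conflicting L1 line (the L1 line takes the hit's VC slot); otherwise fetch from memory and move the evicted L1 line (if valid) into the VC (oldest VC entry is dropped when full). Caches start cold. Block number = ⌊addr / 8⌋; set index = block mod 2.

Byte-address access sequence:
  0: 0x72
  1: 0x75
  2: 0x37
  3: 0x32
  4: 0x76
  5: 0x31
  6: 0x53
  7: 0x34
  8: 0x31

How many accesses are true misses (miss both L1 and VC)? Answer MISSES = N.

#0 0x72→b14/s0 MISS; vc=[]
#1 0x75→b14/s0 L1-HIT; vc=[]
#2 0x37→b6/s0 MISS; vc=[14]
#3 0x32→b6/s0 L1-HIT; vc=[14]
#4 0x76→b14/s0 VC-HIT; vc=[6]
#5 0x31→b6/s0 VC-HIT; vc=[14]
#6 0x53→b10/s0 MISS; vc=[14,6]
#7 0x34→b6/s0 VC-HIT; vc=[14,10]
#8 0x31→b6/s0 L1-HIT; vc=[14,10]

MISSES = 3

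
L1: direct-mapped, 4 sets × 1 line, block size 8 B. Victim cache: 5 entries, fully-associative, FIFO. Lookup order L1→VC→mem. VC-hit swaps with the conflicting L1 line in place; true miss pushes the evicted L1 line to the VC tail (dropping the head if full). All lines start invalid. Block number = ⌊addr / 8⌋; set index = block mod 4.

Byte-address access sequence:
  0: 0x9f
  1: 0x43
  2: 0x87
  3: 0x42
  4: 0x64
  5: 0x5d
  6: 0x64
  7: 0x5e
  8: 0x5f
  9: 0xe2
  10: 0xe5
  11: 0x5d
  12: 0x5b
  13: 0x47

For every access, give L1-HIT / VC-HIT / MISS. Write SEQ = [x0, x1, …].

#0 0x9f→b19/s3 MISS; vc=[]
#1 0x43→b8/s0 MISS; vc=[]
#2 0x87→b16/s0 MISS; vc=[8]
#3 0x42→b8/s0 VC-HIT; vc=[16]
#4 0x64→b12/s0 MISS; vc=[16,8]
#5 0x5d→b11/s3 MISS; vc=[16,8,19]
#6 0x64→b12/s0 L1-HIT; vc=[16,8,19]
#7 0x5e→b11/s3 L1-HIT; vc=[16,8,19]
#8 0x5f→b11/s3 L1-HIT; vc=[16,8,19]
#9 0xe2→b28/s0 MISS; vc=[16,8,19,12]
#10 0xe5→b28/s0 L1-HIT; vc=[16,8,19,12]
#11 0x5d→b11/s3 L1-HIT; vc=[16,8,19,12]
#12 0x5b→b11/s3 L1-HIT; vc=[16,8,19,12]
#13 0x47→b8/s0 VC-HIT; vc=[16,28,19,12]

SEQ = [MISS, MISS, MISS, VC-HIT, MISS, MISS, L1-HIT, L1-HIT, L1-HIT, MISS, L1-HIT, L1-HIT, L1-HIT, VC-HIT]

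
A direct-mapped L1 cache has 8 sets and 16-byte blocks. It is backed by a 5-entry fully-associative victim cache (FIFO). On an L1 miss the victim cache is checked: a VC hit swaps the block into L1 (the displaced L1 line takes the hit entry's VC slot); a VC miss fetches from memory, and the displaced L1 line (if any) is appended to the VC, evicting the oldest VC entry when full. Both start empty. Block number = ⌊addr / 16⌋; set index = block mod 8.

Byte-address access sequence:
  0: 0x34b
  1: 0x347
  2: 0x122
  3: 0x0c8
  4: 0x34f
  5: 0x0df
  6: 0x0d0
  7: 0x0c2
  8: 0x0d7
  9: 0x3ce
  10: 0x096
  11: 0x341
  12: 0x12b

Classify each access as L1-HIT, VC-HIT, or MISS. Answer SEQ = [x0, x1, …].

0: 0x34b (blk 52, set 4) → MISS  vc=[]
1: 0x347 (blk 52, set 4) → L1-HIT  vc=[]
2: 0x122 (blk 18, set 2) → MISS  vc=[]
3: 0xc8 (blk 12, set 4) → MISS  vc=[52]
4: 0x34f (blk 52, set 4) → VC-HIT  vc=[12]
5: 0xdf (blk 13, set 5) → MISS  vc=[12]
6: 0xd0 (blk 13, set 5) → L1-HIT  vc=[12]
7: 0xc2 (blk 12, set 4) → VC-HIT  vc=[52]
8: 0xd7 (blk 13, set 5) → L1-HIT  vc=[52]
9: 0x3ce (blk 60, set 4) → MISS  vc=[52, 12]
10: 0x96 (blk 9, set 1) → MISS  vc=[52, 12]
11: 0x341 (blk 52, set 4) → VC-HIT  vc=[60, 12]
12: 0x12b (blk 18, set 2) → L1-HIT  vc=[60, 12]

SEQ = [MISS, L1-HIT, MISS, MISS, VC-HIT, MISS, L1-HIT, VC-HIT, L1-HIT, MISS, MISS, VC-HIT, L1-HIT]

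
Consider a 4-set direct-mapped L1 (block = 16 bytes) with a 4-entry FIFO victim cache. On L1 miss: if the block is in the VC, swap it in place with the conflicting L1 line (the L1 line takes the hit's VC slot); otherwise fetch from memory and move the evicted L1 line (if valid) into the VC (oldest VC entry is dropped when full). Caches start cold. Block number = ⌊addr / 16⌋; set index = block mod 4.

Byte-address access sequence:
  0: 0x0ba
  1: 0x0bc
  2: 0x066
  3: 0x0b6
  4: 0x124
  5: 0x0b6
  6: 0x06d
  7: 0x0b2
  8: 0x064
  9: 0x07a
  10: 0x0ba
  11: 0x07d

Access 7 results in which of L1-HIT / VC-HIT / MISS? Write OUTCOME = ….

#0 0xba→b11/s3 MISS; vc=[]
#1 0xbc→b11/s3 L1-HIT; vc=[]
#2 0x66→b6/s2 MISS; vc=[]
#3 0xb6→b11/s3 L1-HIT; vc=[]
#4 0x124→b18/s2 MISS; vc=[6]
#5 0xb6→b11/s3 L1-HIT; vc=[6]
#6 0x6d→b6/s2 VC-HIT; vc=[18]
#7 0xb2→b11/s3 L1-HIT; vc=[18]
#8 0x64→b6/s2 L1-HIT; vc=[18]
#9 0x7a→b7/s3 MISS; vc=[18,11]
#10 0xba→b11/s3 VC-HIT; vc=[18,7]
#11 0x7d→b7/s3 VC-HIT; vc=[18,11]

OUTCOME = L1-HIT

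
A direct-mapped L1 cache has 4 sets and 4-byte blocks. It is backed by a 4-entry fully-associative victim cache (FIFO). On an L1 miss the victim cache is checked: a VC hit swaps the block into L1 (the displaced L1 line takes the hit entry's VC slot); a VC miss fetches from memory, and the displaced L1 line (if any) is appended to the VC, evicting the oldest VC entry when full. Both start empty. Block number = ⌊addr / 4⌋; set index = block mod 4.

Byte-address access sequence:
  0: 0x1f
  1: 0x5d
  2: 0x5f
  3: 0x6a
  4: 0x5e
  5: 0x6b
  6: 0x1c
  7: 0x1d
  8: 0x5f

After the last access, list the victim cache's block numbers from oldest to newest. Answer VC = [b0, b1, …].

VC = [7]

#0 0x1f→b7/s3 MISS; vc=[]
#1 0x5d→b23/s3 MISS; vc=[7]
#2 0x5f→b23/s3 L1-HIT; vc=[7]
#3 0x6a→b26/s2 MISS; vc=[7]
#4 0x5e→b23/s3 L1-HIT; vc=[7]
#5 0x6b→b26/s2 L1-HIT; vc=[7]
#6 0x1c→b7/s3 VC-HIT; vc=[23]
#7 0x1d→b7/s3 L1-HIT; vc=[23]
#8 0x5f→b23/s3 VC-HIT; vc=[7]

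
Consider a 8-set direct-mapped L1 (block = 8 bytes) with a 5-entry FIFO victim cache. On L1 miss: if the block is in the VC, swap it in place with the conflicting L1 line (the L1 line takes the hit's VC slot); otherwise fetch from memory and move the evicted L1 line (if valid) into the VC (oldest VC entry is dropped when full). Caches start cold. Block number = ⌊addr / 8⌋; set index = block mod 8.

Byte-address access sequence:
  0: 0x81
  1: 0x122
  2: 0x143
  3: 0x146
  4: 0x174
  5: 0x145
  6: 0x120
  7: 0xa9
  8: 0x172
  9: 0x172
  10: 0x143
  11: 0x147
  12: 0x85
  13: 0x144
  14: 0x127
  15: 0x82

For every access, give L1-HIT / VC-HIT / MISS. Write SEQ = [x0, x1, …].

SEQ = [MISS, MISS, MISS, L1-HIT, MISS, L1-HIT, L1-HIT, MISS, L1-HIT, L1-HIT, L1-HIT, L1-HIT, VC-HIT, VC-HIT, L1-HIT, VC-HIT]

#0 0x81→b16/s0 MISS; vc=[]
#1 0x122→b36/s4 MISS; vc=[]
#2 0x143→b40/s0 MISS; vc=[16]
#3 0x146→b40/s0 L1-HIT; vc=[16]
#4 0x174→b46/s6 MISS; vc=[16]
#5 0x145→b40/s0 L1-HIT; vc=[16]
#6 0x120→b36/s4 L1-HIT; vc=[16]
#7 0xa9→b21/s5 MISS; vc=[16]
#8 0x172→b46/s6 L1-HIT; vc=[16]
#9 0x172→b46/s6 L1-HIT; vc=[16]
#10 0x143→b40/s0 L1-HIT; vc=[16]
#11 0x147→b40/s0 L1-HIT; vc=[16]
#12 0x85→b16/s0 VC-HIT; vc=[40]
#13 0x144→b40/s0 VC-HIT; vc=[16]
#14 0x127→b36/s4 L1-HIT; vc=[16]
#15 0x82→b16/s0 VC-HIT; vc=[40]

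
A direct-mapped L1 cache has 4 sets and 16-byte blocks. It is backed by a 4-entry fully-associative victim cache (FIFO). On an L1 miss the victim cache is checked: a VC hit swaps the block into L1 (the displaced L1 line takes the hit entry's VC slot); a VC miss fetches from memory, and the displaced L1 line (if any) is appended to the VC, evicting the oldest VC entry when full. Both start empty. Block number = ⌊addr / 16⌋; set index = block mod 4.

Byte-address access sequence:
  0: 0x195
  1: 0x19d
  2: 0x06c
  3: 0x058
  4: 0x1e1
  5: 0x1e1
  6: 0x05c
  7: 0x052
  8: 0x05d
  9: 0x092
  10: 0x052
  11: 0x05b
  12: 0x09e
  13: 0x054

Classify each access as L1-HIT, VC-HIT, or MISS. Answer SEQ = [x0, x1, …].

SEQ = [MISS, L1-HIT, MISS, MISS, MISS, L1-HIT, L1-HIT, L1-HIT, L1-HIT, MISS, VC-HIT, L1-HIT, VC-HIT, VC-HIT]

#0 0x195→b25/s1 MISS; vc=[]
#1 0x19d→b25/s1 L1-HIT; vc=[]
#2 0x6c→b6/s2 MISS; vc=[]
#3 0x58→b5/s1 MISS; vc=[25]
#4 0x1e1→b30/s2 MISS; vc=[25,6]
#5 0x1e1→b30/s2 L1-HIT; vc=[25,6]
#6 0x5c→b5/s1 L1-HIT; vc=[25,6]
#7 0x52→b5/s1 L1-HIT; vc=[25,6]
#8 0x5d→b5/s1 L1-HIT; vc=[25,6]
#9 0x92→b9/s1 MISS; vc=[25,6,5]
#10 0x52→b5/s1 VC-HIT; vc=[25,6,9]
#11 0x5b→b5/s1 L1-HIT; vc=[25,6,9]
#12 0x9e→b9/s1 VC-HIT; vc=[25,6,5]
#13 0x54→b5/s1 VC-HIT; vc=[25,6,9]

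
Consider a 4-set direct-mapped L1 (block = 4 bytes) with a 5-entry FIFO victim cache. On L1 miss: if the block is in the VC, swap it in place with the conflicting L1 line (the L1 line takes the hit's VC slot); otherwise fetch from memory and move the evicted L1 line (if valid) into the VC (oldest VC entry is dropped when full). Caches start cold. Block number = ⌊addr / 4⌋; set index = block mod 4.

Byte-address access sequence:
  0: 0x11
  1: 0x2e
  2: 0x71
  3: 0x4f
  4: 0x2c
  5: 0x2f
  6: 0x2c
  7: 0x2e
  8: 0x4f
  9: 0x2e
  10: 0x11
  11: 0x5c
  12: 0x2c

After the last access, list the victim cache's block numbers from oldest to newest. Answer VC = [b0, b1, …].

0: 0x11 (blk 4, set 0) → MISS  vc=[]
1: 0x2e (blk 11, set 3) → MISS  vc=[]
2: 0x71 (blk 28, set 0) → MISS  vc=[4]
3: 0x4f (blk 19, set 3) → MISS  vc=[4, 11]
4: 0x2c (blk 11, set 3) → VC-HIT  vc=[4, 19]
5: 0x2f (blk 11, set 3) → L1-HIT  vc=[4, 19]
6: 0x2c (blk 11, set 3) → L1-HIT  vc=[4, 19]
7: 0x2e (blk 11, set 3) → L1-HIT  vc=[4, 19]
8: 0x4f (blk 19, set 3) → VC-HIT  vc=[4, 11]
9: 0x2e (blk 11, set 3) → VC-HIT  vc=[4, 19]
10: 0x11 (blk 4, set 0) → VC-HIT  vc=[28, 19]
11: 0x5c (blk 23, set 3) → MISS  vc=[28, 19, 11]
12: 0x2c (blk 11, set 3) → VC-HIT  vc=[28, 19, 23]

VC = [28, 19, 23]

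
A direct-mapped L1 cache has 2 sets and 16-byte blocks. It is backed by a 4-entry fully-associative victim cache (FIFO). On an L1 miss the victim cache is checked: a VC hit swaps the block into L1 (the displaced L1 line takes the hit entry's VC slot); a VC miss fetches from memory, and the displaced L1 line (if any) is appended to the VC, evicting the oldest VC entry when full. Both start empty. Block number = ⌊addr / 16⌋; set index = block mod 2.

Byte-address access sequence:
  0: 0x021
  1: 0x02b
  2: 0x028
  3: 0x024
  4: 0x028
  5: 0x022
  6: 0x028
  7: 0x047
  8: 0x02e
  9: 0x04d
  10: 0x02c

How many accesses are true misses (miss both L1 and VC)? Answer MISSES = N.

0: 0x21 (blk 2, set 0) → MISS  vc=[]
1: 0x2b (blk 2, set 0) → L1-HIT  vc=[]
2: 0x28 (blk 2, set 0) → L1-HIT  vc=[]
3: 0x24 (blk 2, set 0) → L1-HIT  vc=[]
4: 0x28 (blk 2, set 0) → L1-HIT  vc=[]
5: 0x22 (blk 2, set 0) → L1-HIT  vc=[]
6: 0x28 (blk 2, set 0) → L1-HIT  vc=[]
7: 0x47 (blk 4, set 0) → MISS  vc=[2]
8: 0x2e (blk 2, set 0) → VC-HIT  vc=[4]
9: 0x4d (blk 4, set 0) → VC-HIT  vc=[2]
10: 0x2c (blk 2, set 0) → VC-HIT  vc=[4]

MISSES = 2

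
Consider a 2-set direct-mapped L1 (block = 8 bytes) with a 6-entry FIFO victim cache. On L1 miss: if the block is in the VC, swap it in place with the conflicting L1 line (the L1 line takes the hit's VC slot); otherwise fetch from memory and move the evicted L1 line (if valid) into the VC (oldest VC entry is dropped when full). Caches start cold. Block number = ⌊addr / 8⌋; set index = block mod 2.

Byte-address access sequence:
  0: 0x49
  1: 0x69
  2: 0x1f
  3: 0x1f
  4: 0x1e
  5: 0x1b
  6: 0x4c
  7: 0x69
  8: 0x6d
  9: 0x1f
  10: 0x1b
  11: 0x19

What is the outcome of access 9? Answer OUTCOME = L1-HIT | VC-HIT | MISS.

#0 0x49→b9/s1 MISS; vc=[]
#1 0x69→b13/s1 MISS; vc=[9]
#2 0x1f→b3/s1 MISS; vc=[9,13]
#3 0x1f→b3/s1 L1-HIT; vc=[9,13]
#4 0x1e→b3/s1 L1-HIT; vc=[9,13]
#5 0x1b→b3/s1 L1-HIT; vc=[9,13]
#6 0x4c→b9/s1 VC-HIT; vc=[3,13]
#7 0x69→b13/s1 VC-HIT; vc=[3,9]
#8 0x6d→b13/s1 L1-HIT; vc=[3,9]
#9 0x1f→b3/s1 VC-HIT; vc=[13,9]
#10 0x1b→b3/s1 L1-HIT; vc=[13,9]
#11 0x19→b3/s1 L1-HIT; vc=[13,9]

OUTCOME = VC-HIT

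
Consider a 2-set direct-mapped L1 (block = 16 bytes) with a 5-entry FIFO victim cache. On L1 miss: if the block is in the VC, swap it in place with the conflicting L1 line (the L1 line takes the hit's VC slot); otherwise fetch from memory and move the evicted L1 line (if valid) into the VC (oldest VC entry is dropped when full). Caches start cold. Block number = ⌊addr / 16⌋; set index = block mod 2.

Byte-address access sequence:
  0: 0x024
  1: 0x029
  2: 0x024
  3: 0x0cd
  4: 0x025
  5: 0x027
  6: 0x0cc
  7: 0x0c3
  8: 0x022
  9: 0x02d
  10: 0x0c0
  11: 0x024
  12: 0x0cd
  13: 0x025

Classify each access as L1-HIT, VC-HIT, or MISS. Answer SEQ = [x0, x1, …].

  [0] addr=0x24 blk=2 s=0: MISS | VC []
  [1] addr=0x29 blk=2 s=0: L1-HIT | VC []
  [2] addr=0x24 blk=2 s=0: L1-HIT | VC []
  [3] addr=0xcd blk=12 s=0: MISS | VC [2]
  [4] addr=0x25 blk=2 s=0: VC-HIT | VC [12]
  [5] addr=0x27 blk=2 s=0: L1-HIT | VC [12]
  [6] addr=0xcc blk=12 s=0: VC-HIT | VC [2]
  [7] addr=0xc3 blk=12 s=0: L1-HIT | VC [2]
  [8] addr=0x22 blk=2 s=0: VC-HIT | VC [12]
  [9] addr=0x2d blk=2 s=0: L1-HIT | VC [12]
  [10] addr=0xc0 blk=12 s=0: VC-HIT | VC [2]
  [11] addr=0x24 blk=2 s=0: VC-HIT | VC [12]
  [12] addr=0xcd blk=12 s=0: VC-HIT | VC [2]
  [13] addr=0x25 blk=2 s=0: VC-HIT | VC [12]

SEQ = [MISS, L1-HIT, L1-HIT, MISS, VC-HIT, L1-HIT, VC-HIT, L1-HIT, VC-HIT, L1-HIT, VC-HIT, VC-HIT, VC-HIT, VC-HIT]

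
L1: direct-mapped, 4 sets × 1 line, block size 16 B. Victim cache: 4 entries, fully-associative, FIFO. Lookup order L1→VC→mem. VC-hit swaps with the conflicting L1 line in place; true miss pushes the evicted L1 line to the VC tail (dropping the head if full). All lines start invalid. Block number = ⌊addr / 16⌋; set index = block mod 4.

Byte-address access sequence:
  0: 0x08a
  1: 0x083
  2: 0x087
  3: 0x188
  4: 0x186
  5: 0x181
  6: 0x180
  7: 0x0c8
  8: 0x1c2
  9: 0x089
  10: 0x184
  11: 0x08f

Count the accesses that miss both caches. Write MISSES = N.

0: 0x8a (blk 8, set 0) → MISS  vc=[]
1: 0x83 (blk 8, set 0) → L1-HIT  vc=[]
2: 0x87 (blk 8, set 0) → L1-HIT  vc=[]
3: 0x188 (blk 24, set 0) → MISS  vc=[8]
4: 0x186 (blk 24, set 0) → L1-HIT  vc=[8]
5: 0x181 (blk 24, set 0) → L1-HIT  vc=[8]
6: 0x180 (blk 24, set 0) → L1-HIT  vc=[8]
7: 0xc8 (blk 12, set 0) → MISS  vc=[8, 24]
8: 0x1c2 (blk 28, set 0) → MISS  vc=[8, 24, 12]
9: 0x89 (blk 8, set 0) → VC-HIT  vc=[28, 24, 12]
10: 0x184 (blk 24, set 0) → VC-HIT  vc=[28, 8, 12]
11: 0x8f (blk 8, set 0) → VC-HIT  vc=[28, 24, 12]

MISSES = 4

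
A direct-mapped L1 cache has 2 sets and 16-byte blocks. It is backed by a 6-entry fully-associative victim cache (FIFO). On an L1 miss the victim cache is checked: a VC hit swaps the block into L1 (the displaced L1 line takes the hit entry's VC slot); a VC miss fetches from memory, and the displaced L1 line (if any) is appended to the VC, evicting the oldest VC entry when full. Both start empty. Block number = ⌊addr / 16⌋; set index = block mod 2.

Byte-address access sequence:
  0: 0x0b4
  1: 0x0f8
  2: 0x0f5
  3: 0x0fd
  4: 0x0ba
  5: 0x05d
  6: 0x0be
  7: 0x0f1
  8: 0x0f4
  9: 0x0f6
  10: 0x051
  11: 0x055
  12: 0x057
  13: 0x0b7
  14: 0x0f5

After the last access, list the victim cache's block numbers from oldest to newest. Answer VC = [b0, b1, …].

0: 0xb4 (blk 11, set 1) → MISS  vc=[]
1: 0xf8 (blk 15, set 1) → MISS  vc=[11]
2: 0xf5 (blk 15, set 1) → L1-HIT  vc=[11]
3: 0xfd (blk 15, set 1) → L1-HIT  vc=[11]
4: 0xba (blk 11, set 1) → VC-HIT  vc=[15]
5: 0x5d (blk 5, set 1) → MISS  vc=[15, 11]
6: 0xbe (blk 11, set 1) → VC-HIT  vc=[15, 5]
7: 0xf1 (blk 15, set 1) → VC-HIT  vc=[11, 5]
8: 0xf4 (blk 15, set 1) → L1-HIT  vc=[11, 5]
9: 0xf6 (blk 15, set 1) → L1-HIT  vc=[11, 5]
10: 0x51 (blk 5, set 1) → VC-HIT  vc=[11, 15]
11: 0x55 (blk 5, set 1) → L1-HIT  vc=[11, 15]
12: 0x57 (blk 5, set 1) → L1-HIT  vc=[11, 15]
13: 0xb7 (blk 11, set 1) → VC-HIT  vc=[5, 15]
14: 0xf5 (blk 15, set 1) → VC-HIT  vc=[5, 11]

VC = [5, 11]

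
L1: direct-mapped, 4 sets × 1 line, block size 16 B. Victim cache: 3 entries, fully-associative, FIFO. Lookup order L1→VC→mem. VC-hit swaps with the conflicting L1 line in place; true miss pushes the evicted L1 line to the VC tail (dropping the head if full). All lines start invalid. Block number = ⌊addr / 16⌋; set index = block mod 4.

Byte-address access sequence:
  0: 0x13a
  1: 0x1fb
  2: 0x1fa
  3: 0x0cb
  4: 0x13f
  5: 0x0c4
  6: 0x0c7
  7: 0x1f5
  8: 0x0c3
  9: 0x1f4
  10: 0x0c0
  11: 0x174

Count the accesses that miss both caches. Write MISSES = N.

0: 0x13a (blk 19, set 3) → MISS  vc=[]
1: 0x1fb (blk 31, set 3) → MISS  vc=[19]
2: 0x1fa (blk 31, set 3) → L1-HIT  vc=[19]
3: 0xcb (blk 12, set 0) → MISS  vc=[19]
4: 0x13f (blk 19, set 3) → VC-HIT  vc=[31]
5: 0xc4 (blk 12, set 0) → L1-HIT  vc=[31]
6: 0xc7 (blk 12, set 0) → L1-HIT  vc=[31]
7: 0x1f5 (blk 31, set 3) → VC-HIT  vc=[19]
8: 0xc3 (blk 12, set 0) → L1-HIT  vc=[19]
9: 0x1f4 (blk 31, set 3) → L1-HIT  vc=[19]
10: 0xc0 (blk 12, set 0) → L1-HIT  vc=[19]
11: 0x174 (blk 23, set 3) → MISS  vc=[19, 31]

MISSES = 4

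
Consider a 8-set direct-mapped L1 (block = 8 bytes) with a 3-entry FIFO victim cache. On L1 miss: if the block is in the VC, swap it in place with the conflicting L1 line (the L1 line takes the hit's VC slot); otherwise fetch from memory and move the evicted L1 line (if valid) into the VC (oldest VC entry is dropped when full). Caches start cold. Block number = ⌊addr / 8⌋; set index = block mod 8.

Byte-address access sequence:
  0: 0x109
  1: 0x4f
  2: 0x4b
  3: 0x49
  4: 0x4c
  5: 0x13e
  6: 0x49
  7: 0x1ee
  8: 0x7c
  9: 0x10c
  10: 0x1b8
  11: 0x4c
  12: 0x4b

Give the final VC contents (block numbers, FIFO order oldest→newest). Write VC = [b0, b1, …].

VC = [33, 39, 15]

#0 0x109→b33/s1 MISS; vc=[]
#1 0x4f→b9/s1 MISS; vc=[33]
#2 0x4b→b9/s1 L1-HIT; vc=[33]
#3 0x49→b9/s1 L1-HIT; vc=[33]
#4 0x4c→b9/s1 L1-HIT; vc=[33]
#5 0x13e→b39/s7 MISS; vc=[33]
#6 0x49→b9/s1 L1-HIT; vc=[33]
#7 0x1ee→b61/s5 MISS; vc=[33]
#8 0x7c→b15/s7 MISS; vc=[33,39]
#9 0x10c→b33/s1 VC-HIT; vc=[9,39]
#10 0x1b8→b55/s7 MISS; vc=[9,39,15]
#11 0x4c→b9/s1 VC-HIT; vc=[33,39,15]
#12 0x4b→b9/s1 L1-HIT; vc=[33,39,15]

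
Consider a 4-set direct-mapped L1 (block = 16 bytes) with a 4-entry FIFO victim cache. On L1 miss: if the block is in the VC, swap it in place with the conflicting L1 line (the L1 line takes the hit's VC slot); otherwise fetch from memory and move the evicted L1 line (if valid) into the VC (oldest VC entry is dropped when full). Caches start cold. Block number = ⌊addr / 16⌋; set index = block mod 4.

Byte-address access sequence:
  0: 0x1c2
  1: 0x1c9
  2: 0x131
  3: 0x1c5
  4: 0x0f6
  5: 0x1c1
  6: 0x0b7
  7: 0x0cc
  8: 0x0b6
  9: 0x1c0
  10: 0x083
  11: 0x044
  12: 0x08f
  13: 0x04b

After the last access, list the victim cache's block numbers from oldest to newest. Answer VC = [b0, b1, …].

0: 0x1c2 (blk 28, set 0) → MISS  vc=[]
1: 0x1c9 (blk 28, set 0) → L1-HIT  vc=[]
2: 0x131 (blk 19, set 3) → MISS  vc=[]
3: 0x1c5 (blk 28, set 0) → L1-HIT  vc=[]
4: 0xf6 (blk 15, set 3) → MISS  vc=[19]
5: 0x1c1 (blk 28, set 0) → L1-HIT  vc=[19]
6: 0xb7 (blk 11, set 3) → MISS  vc=[19, 15]
7: 0xcc (blk 12, set 0) → MISS  vc=[19, 15, 28]
8: 0xb6 (blk 11, set 3) → L1-HIT  vc=[19, 15, 28]
9: 0x1c0 (blk 28, set 0) → VC-HIT  vc=[19, 15, 12]
10: 0x83 (blk 8, set 0) → MISS  vc=[19, 15, 12, 28]
11: 0x44 (blk 4, set 0) → MISS  vc=[15, 12, 28, 8]
12: 0x8f (blk 8, set 0) → VC-HIT  vc=[15, 12, 28, 4]
13: 0x4b (blk 4, set 0) → VC-HIT  vc=[15, 12, 28, 8]

VC = [15, 12, 28, 8]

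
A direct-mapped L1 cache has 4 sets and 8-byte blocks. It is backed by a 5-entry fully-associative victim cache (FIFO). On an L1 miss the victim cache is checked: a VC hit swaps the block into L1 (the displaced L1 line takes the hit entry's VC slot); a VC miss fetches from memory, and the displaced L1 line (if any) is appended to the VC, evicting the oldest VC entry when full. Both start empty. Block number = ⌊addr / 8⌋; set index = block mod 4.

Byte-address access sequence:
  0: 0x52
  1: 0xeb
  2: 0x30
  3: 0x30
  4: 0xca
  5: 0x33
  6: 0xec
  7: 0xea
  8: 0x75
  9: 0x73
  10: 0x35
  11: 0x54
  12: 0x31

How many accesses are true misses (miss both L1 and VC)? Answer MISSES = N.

MISSES = 5

0: 0x52 (blk 10, set 2) → MISS  vc=[]
1: 0xeb (blk 29, set 1) → MISS  vc=[]
2: 0x30 (blk 6, set 2) → MISS  vc=[10]
3: 0x30 (blk 6, set 2) → L1-HIT  vc=[10]
4: 0xca (blk 25, set 1) → MISS  vc=[10, 29]
5: 0x33 (blk 6, set 2) → L1-HIT  vc=[10, 29]
6: 0xec (blk 29, set 1) → VC-HIT  vc=[10, 25]
7: 0xea (blk 29, set 1) → L1-HIT  vc=[10, 25]
8: 0x75 (blk 14, set 2) → MISS  vc=[10, 25, 6]
9: 0x73 (blk 14, set 2) → L1-HIT  vc=[10, 25, 6]
10: 0x35 (blk 6, set 2) → VC-HIT  vc=[10, 25, 14]
11: 0x54 (blk 10, set 2) → VC-HIT  vc=[6, 25, 14]
12: 0x31 (blk 6, set 2) → VC-HIT  vc=[10, 25, 14]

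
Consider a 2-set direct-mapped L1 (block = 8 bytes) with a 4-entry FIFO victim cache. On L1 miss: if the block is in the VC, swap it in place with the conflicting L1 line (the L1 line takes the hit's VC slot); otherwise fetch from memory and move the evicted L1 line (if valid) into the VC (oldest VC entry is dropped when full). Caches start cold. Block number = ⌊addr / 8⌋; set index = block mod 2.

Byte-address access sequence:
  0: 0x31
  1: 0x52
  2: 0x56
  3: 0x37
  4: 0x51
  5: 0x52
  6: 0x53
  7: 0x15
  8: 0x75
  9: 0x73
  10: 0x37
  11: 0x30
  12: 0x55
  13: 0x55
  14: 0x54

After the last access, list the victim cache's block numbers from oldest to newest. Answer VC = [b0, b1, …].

VC = [14, 6, 2]

0: 0x31 (blk 6, set 0) → MISS  vc=[]
1: 0x52 (blk 10, set 0) → MISS  vc=[6]
2: 0x56 (blk 10, set 0) → L1-HIT  vc=[6]
3: 0x37 (blk 6, set 0) → VC-HIT  vc=[10]
4: 0x51 (blk 10, set 0) → VC-HIT  vc=[6]
5: 0x52 (blk 10, set 0) → L1-HIT  vc=[6]
6: 0x53 (blk 10, set 0) → L1-HIT  vc=[6]
7: 0x15 (blk 2, set 0) → MISS  vc=[6, 10]
8: 0x75 (blk 14, set 0) → MISS  vc=[6, 10, 2]
9: 0x73 (blk 14, set 0) → L1-HIT  vc=[6, 10, 2]
10: 0x37 (blk 6, set 0) → VC-HIT  vc=[14, 10, 2]
11: 0x30 (blk 6, set 0) → L1-HIT  vc=[14, 10, 2]
12: 0x55 (blk 10, set 0) → VC-HIT  vc=[14, 6, 2]
13: 0x55 (blk 10, set 0) → L1-HIT  vc=[14, 6, 2]
14: 0x54 (blk 10, set 0) → L1-HIT  vc=[14, 6, 2]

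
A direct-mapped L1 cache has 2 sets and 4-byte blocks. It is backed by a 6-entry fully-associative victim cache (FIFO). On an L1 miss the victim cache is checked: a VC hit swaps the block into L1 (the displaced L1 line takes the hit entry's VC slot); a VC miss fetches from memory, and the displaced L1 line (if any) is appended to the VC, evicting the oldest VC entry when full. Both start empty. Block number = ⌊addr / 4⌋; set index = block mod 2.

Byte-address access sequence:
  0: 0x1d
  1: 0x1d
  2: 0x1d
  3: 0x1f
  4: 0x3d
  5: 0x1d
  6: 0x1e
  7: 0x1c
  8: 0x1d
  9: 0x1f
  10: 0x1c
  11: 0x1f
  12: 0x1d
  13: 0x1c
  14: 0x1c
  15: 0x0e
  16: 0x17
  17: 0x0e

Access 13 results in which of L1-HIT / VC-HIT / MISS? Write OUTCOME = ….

OUTCOME = L1-HIT

  [0] addr=0x1d blk=7 s=1: MISS | VC []
  [1] addr=0x1d blk=7 s=1: L1-HIT | VC []
  [2] addr=0x1d blk=7 s=1: L1-HIT | VC []
  [3] addr=0x1f blk=7 s=1: L1-HIT | VC []
  [4] addr=0x3d blk=15 s=1: MISS | VC [7]
  [5] addr=0x1d blk=7 s=1: VC-HIT | VC [15]
  [6] addr=0x1e blk=7 s=1: L1-HIT | VC [15]
  [7] addr=0x1c blk=7 s=1: L1-HIT | VC [15]
  [8] addr=0x1d blk=7 s=1: L1-HIT | VC [15]
  [9] addr=0x1f blk=7 s=1: L1-HIT | VC [15]
  [10] addr=0x1c blk=7 s=1: L1-HIT | VC [15]
  [11] addr=0x1f blk=7 s=1: L1-HIT | VC [15]
  [12] addr=0x1d blk=7 s=1: L1-HIT | VC [15]
  [13] addr=0x1c blk=7 s=1: L1-HIT | VC [15]
  [14] addr=0x1c blk=7 s=1: L1-HIT | VC [15]
  [15] addr=0xe blk=3 s=1: MISS | VC [15, 7]
  [16] addr=0x17 blk=5 s=1: MISS | VC [15, 7, 3]
  [17] addr=0xe blk=3 s=1: VC-HIT | VC [15, 7, 5]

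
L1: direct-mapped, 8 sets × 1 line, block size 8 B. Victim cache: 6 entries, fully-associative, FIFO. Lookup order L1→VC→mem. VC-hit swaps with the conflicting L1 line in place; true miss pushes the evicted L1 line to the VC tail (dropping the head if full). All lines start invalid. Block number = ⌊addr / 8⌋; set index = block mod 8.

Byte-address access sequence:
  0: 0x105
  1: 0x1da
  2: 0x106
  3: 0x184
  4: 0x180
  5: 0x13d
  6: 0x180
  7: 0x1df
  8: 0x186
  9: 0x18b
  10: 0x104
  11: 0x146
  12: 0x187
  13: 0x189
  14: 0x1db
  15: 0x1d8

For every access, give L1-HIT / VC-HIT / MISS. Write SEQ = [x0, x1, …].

SEQ = [MISS, MISS, L1-HIT, MISS, L1-HIT, MISS, L1-HIT, L1-HIT, L1-HIT, MISS, VC-HIT, MISS, VC-HIT, L1-HIT, L1-HIT, L1-HIT]

0: 0x105 (blk 32, set 0) → MISS  vc=[]
1: 0x1da (blk 59, set 3) → MISS  vc=[]
2: 0x106 (blk 32, set 0) → L1-HIT  vc=[]
3: 0x184 (blk 48, set 0) → MISS  vc=[32]
4: 0x180 (blk 48, set 0) → L1-HIT  vc=[32]
5: 0x13d (blk 39, set 7) → MISS  vc=[32]
6: 0x180 (blk 48, set 0) → L1-HIT  vc=[32]
7: 0x1df (blk 59, set 3) → L1-HIT  vc=[32]
8: 0x186 (blk 48, set 0) → L1-HIT  vc=[32]
9: 0x18b (blk 49, set 1) → MISS  vc=[32]
10: 0x104 (blk 32, set 0) → VC-HIT  vc=[48]
11: 0x146 (blk 40, set 0) → MISS  vc=[48, 32]
12: 0x187 (blk 48, set 0) → VC-HIT  vc=[40, 32]
13: 0x189 (blk 49, set 1) → L1-HIT  vc=[40, 32]
14: 0x1db (blk 59, set 3) → L1-HIT  vc=[40, 32]
15: 0x1d8 (blk 59, set 3) → L1-HIT  vc=[40, 32]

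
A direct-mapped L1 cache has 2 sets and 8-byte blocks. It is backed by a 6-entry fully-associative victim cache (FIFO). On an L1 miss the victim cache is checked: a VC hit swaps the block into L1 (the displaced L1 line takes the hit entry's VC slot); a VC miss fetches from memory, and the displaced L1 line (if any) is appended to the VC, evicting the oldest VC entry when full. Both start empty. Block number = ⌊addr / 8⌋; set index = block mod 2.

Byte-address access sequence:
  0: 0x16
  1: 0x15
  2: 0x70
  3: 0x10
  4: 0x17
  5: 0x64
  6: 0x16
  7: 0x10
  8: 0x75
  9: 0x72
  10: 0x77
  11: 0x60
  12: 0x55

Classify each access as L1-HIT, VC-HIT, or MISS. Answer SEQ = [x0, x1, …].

#0 0x16→b2/s0 MISS; vc=[]
#1 0x15→b2/s0 L1-HIT; vc=[]
#2 0x70→b14/s0 MISS; vc=[2]
#3 0x10→b2/s0 VC-HIT; vc=[14]
#4 0x17→b2/s0 L1-HIT; vc=[14]
#5 0x64→b12/s0 MISS; vc=[14,2]
#6 0x16→b2/s0 VC-HIT; vc=[14,12]
#7 0x10→b2/s0 L1-HIT; vc=[14,12]
#8 0x75→b14/s0 VC-HIT; vc=[2,12]
#9 0x72→b14/s0 L1-HIT; vc=[2,12]
#10 0x77→b14/s0 L1-HIT; vc=[2,12]
#11 0x60→b12/s0 VC-HIT; vc=[2,14]
#12 0x55→b10/s0 MISS; vc=[2,14,12]

SEQ = [MISS, L1-HIT, MISS, VC-HIT, L1-HIT, MISS, VC-HIT, L1-HIT, VC-HIT, L1-HIT, L1-HIT, VC-HIT, MISS]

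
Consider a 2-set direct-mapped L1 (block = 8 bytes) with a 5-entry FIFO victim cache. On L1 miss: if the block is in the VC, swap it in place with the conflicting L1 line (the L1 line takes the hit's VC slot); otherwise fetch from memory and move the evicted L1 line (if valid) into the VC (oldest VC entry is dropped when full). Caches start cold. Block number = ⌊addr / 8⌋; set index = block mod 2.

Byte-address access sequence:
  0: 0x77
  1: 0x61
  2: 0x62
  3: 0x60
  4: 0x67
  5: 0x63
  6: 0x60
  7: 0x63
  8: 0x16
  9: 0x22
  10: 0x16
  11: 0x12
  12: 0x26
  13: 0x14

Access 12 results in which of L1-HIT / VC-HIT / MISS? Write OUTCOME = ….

0: 0x77 (blk 14, set 0) → MISS  vc=[]
1: 0x61 (blk 12, set 0) → MISS  vc=[14]
2: 0x62 (blk 12, set 0) → L1-HIT  vc=[14]
3: 0x60 (blk 12, set 0) → L1-HIT  vc=[14]
4: 0x67 (blk 12, set 0) → L1-HIT  vc=[14]
5: 0x63 (blk 12, set 0) → L1-HIT  vc=[14]
6: 0x60 (blk 12, set 0) → L1-HIT  vc=[14]
7: 0x63 (blk 12, set 0) → L1-HIT  vc=[14]
8: 0x16 (blk 2, set 0) → MISS  vc=[14, 12]
9: 0x22 (blk 4, set 0) → MISS  vc=[14, 12, 2]
10: 0x16 (blk 2, set 0) → VC-HIT  vc=[14, 12, 4]
11: 0x12 (blk 2, set 0) → L1-HIT  vc=[14, 12, 4]
12: 0x26 (blk 4, set 0) → VC-HIT  vc=[14, 12, 2]
13: 0x14 (blk 2, set 0) → VC-HIT  vc=[14, 12, 4]

OUTCOME = VC-HIT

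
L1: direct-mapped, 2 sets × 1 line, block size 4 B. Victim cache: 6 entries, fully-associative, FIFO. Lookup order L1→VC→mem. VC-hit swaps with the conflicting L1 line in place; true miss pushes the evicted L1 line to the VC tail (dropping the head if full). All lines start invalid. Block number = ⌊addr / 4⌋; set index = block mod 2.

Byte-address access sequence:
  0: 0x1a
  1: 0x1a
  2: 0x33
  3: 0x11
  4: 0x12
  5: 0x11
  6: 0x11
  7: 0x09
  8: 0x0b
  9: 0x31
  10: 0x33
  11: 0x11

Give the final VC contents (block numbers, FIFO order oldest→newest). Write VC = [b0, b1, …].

VC = [6, 2, 12]

#0 0x1a→b6/s0 MISS; vc=[]
#1 0x1a→b6/s0 L1-HIT; vc=[]
#2 0x33→b12/s0 MISS; vc=[6]
#3 0x11→b4/s0 MISS; vc=[6,12]
#4 0x12→b4/s0 L1-HIT; vc=[6,12]
#5 0x11→b4/s0 L1-HIT; vc=[6,12]
#6 0x11→b4/s0 L1-HIT; vc=[6,12]
#7 0x9→b2/s0 MISS; vc=[6,12,4]
#8 0xb→b2/s0 L1-HIT; vc=[6,12,4]
#9 0x31→b12/s0 VC-HIT; vc=[6,2,4]
#10 0x33→b12/s0 L1-HIT; vc=[6,2,4]
#11 0x11→b4/s0 VC-HIT; vc=[6,2,12]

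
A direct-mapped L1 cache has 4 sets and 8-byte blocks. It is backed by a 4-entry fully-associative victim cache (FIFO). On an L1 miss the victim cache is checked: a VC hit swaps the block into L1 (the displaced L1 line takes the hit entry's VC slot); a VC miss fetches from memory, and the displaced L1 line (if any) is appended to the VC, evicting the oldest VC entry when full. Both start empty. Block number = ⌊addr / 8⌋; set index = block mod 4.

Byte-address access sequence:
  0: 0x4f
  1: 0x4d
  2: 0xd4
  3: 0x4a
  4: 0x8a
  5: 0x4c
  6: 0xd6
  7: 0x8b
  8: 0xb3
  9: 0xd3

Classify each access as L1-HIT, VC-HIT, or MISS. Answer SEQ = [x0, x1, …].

  [0] addr=0x4f blk=9 s=1: MISS | VC []
  [1] addr=0x4d blk=9 s=1: L1-HIT | VC []
  [2] addr=0xd4 blk=26 s=2: MISS | VC []
  [3] addr=0x4a blk=9 s=1: L1-HIT | VC []
  [4] addr=0x8a blk=17 s=1: MISS | VC [9]
  [5] addr=0x4c blk=9 s=1: VC-HIT | VC [17]
  [6] addr=0xd6 blk=26 s=2: L1-HIT | VC [17]
  [7] addr=0x8b blk=17 s=1: VC-HIT | VC [9]
  [8] addr=0xb3 blk=22 s=2: MISS | VC [9, 26]
  [9] addr=0xd3 blk=26 s=2: VC-HIT | VC [9, 22]

SEQ = [MISS, L1-HIT, MISS, L1-HIT, MISS, VC-HIT, L1-HIT, VC-HIT, MISS, VC-HIT]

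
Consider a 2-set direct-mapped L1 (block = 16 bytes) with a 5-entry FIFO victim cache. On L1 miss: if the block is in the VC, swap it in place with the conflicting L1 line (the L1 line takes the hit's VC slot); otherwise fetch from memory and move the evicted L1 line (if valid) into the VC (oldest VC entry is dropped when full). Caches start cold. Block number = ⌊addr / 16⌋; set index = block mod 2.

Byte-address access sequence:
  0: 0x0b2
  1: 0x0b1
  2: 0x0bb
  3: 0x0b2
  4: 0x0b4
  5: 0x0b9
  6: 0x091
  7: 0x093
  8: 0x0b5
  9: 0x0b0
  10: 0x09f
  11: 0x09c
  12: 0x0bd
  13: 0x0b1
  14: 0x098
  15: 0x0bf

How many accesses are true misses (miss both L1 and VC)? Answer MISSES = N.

#0 0xb2→b11/s1 MISS; vc=[]
#1 0xb1→b11/s1 L1-HIT; vc=[]
#2 0xbb→b11/s1 L1-HIT; vc=[]
#3 0xb2→b11/s1 L1-HIT; vc=[]
#4 0xb4→b11/s1 L1-HIT; vc=[]
#5 0xb9→b11/s1 L1-HIT; vc=[]
#6 0x91→b9/s1 MISS; vc=[11]
#7 0x93→b9/s1 L1-HIT; vc=[11]
#8 0xb5→b11/s1 VC-HIT; vc=[9]
#9 0xb0→b11/s1 L1-HIT; vc=[9]
#10 0x9f→b9/s1 VC-HIT; vc=[11]
#11 0x9c→b9/s1 L1-HIT; vc=[11]
#12 0xbd→b11/s1 VC-HIT; vc=[9]
#13 0xb1→b11/s1 L1-HIT; vc=[9]
#14 0x98→b9/s1 VC-HIT; vc=[11]
#15 0xbf→b11/s1 VC-HIT; vc=[9]

MISSES = 2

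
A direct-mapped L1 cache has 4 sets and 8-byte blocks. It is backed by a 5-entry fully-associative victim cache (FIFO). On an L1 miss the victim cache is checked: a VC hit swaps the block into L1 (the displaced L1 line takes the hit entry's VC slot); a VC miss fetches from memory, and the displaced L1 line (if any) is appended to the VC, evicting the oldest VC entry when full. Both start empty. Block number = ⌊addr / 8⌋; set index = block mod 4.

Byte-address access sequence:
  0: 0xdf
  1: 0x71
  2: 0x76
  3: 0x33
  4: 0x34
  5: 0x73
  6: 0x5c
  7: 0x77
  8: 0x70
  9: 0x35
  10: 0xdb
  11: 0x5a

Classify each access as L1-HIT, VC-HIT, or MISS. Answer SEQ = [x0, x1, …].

#0 0xdf→b27/s3 MISS; vc=[]
#1 0x71→b14/s2 MISS; vc=[]
#2 0x76→b14/s2 L1-HIT; vc=[]
#3 0x33→b6/s2 MISS; vc=[14]
#4 0x34→b6/s2 L1-HIT; vc=[14]
#5 0x73→b14/s2 VC-HIT; vc=[6]
#6 0x5c→b11/s3 MISS; vc=[6,27]
#7 0x77→b14/s2 L1-HIT; vc=[6,27]
#8 0x70→b14/s2 L1-HIT; vc=[6,27]
#9 0x35→b6/s2 VC-HIT; vc=[14,27]
#10 0xdb→b27/s3 VC-HIT; vc=[14,11]
#11 0x5a→b11/s3 VC-HIT; vc=[14,27]

SEQ = [MISS, MISS, L1-HIT, MISS, L1-HIT, VC-HIT, MISS, L1-HIT, L1-HIT, VC-HIT, VC-HIT, VC-HIT]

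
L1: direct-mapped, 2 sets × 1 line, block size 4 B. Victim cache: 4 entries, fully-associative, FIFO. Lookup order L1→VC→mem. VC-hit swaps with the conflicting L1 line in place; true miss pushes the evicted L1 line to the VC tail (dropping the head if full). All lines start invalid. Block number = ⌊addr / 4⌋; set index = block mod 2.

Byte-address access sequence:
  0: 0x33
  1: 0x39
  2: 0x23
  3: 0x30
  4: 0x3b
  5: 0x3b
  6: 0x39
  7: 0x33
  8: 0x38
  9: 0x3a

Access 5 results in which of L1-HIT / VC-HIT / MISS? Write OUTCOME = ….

OUTCOME = L1-HIT

0: 0x33 (blk 12, set 0) → MISS  vc=[]
1: 0x39 (blk 14, set 0) → MISS  vc=[12]
2: 0x23 (blk 8, set 0) → MISS  vc=[12, 14]
3: 0x30 (blk 12, set 0) → VC-HIT  vc=[8, 14]
4: 0x3b (blk 14, set 0) → VC-HIT  vc=[8, 12]
5: 0x3b (blk 14, set 0) → L1-HIT  vc=[8, 12]
6: 0x39 (blk 14, set 0) → L1-HIT  vc=[8, 12]
7: 0x33 (blk 12, set 0) → VC-HIT  vc=[8, 14]
8: 0x38 (blk 14, set 0) → VC-HIT  vc=[8, 12]
9: 0x3a (blk 14, set 0) → L1-HIT  vc=[8, 12]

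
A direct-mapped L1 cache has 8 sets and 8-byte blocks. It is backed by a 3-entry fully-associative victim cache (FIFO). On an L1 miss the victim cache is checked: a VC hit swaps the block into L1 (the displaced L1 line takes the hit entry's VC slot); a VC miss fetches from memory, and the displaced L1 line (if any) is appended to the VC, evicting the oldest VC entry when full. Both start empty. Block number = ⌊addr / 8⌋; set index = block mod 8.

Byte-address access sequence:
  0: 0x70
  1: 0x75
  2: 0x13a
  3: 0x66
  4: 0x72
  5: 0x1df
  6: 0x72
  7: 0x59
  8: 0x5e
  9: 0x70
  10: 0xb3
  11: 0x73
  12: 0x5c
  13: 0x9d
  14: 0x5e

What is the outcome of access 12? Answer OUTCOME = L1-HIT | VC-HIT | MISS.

0: 0x70 (blk 14, set 6) → MISS  vc=[]
1: 0x75 (blk 14, set 6) → L1-HIT  vc=[]
2: 0x13a (blk 39, set 7) → MISS  vc=[]
3: 0x66 (blk 12, set 4) → MISS  vc=[]
4: 0x72 (blk 14, set 6) → L1-HIT  vc=[]
5: 0x1df (blk 59, set 3) → MISS  vc=[]
6: 0x72 (blk 14, set 6) → L1-HIT  vc=[]
7: 0x59 (blk 11, set 3) → MISS  vc=[59]
8: 0x5e (blk 11, set 3) → L1-HIT  vc=[59]
9: 0x70 (blk 14, set 6) → L1-HIT  vc=[59]
10: 0xb3 (blk 22, set 6) → MISS  vc=[59, 14]
11: 0x73 (blk 14, set 6) → VC-HIT  vc=[59, 22]
12: 0x5c (blk 11, set 3) → L1-HIT  vc=[59, 22]
13: 0x9d (blk 19, set 3) → MISS  vc=[59, 22, 11]
14: 0x5e (blk 11, set 3) → VC-HIT  vc=[59, 22, 19]

OUTCOME = L1-HIT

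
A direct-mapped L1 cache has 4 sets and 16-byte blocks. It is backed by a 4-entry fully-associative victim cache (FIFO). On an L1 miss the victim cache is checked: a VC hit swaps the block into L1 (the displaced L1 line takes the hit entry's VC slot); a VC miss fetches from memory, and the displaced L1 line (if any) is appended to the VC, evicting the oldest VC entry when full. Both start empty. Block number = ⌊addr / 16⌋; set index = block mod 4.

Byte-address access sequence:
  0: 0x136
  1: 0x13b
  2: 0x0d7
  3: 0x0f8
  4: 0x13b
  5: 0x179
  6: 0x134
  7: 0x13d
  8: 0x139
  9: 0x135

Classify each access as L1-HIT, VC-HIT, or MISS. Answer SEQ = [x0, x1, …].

SEQ = [MISS, L1-HIT, MISS, MISS, VC-HIT, MISS, VC-HIT, L1-HIT, L1-HIT, L1-HIT]

0: 0x136 (blk 19, set 3) → MISS  vc=[]
1: 0x13b (blk 19, set 3) → L1-HIT  vc=[]
2: 0xd7 (blk 13, set 1) → MISS  vc=[]
3: 0xf8 (blk 15, set 3) → MISS  vc=[19]
4: 0x13b (blk 19, set 3) → VC-HIT  vc=[15]
5: 0x179 (blk 23, set 3) → MISS  vc=[15, 19]
6: 0x134 (blk 19, set 3) → VC-HIT  vc=[15, 23]
7: 0x13d (blk 19, set 3) → L1-HIT  vc=[15, 23]
8: 0x139 (blk 19, set 3) → L1-HIT  vc=[15, 23]
9: 0x135 (blk 19, set 3) → L1-HIT  vc=[15, 23]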